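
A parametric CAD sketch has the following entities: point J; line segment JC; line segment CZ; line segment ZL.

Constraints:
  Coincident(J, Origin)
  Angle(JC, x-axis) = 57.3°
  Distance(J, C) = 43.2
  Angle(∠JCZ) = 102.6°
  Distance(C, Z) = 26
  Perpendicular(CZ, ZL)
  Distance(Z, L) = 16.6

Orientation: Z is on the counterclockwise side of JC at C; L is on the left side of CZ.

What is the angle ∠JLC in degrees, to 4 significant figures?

68.37°

J is at the origin; JC runs at 57.3° with length 43.2, so C = 43.2·(cos 57.3°, sin 57.3°) = (23.34, 36.35). ∠JCZ = 102.6°, so CZ runs at 57.3° + (180° − 102.6°) = 134.7° from the x-axis; with |CZ| = 26.0, Z = C + 26.0·(cos 134.7°, sin 134.7°) = (5.050, 54.83). The perpendicularity gives ZL at right angles to CZ; with |ZL| = 16.6 on the left of CZ, L = Z + 16.6·(-0.7108, -0.7034) = (-6.749, 43.16). Then cos ∠JLC = LJ·LC / (|LJ||LC|), giving 68.37°.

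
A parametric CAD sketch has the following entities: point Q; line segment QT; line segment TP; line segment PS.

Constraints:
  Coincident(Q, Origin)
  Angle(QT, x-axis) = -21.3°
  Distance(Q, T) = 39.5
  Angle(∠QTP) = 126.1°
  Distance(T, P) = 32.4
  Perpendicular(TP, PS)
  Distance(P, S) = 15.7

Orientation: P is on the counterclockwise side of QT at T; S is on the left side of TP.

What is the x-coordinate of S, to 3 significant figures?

55.6

Q is at the origin; QT runs at -21.3° with length 39.5, so T = 39.5·(cos -21.3°, sin -21.3°) = (36.8, -14.3). ∠QTP = 126.1°, so TP runs at -21.3° + (180° − 126.1°) = 32.6° from the x-axis; with |TP| = 32.4, P = T + 32.4·(cos 32.6°, sin 32.6°) = (64.1, 3.11). The perpendicularity gives PS at right angles to TP; with |PS| = 15.7 on the left of TP, S = P + 15.7·(-0.539, 0.842) = (55.6, 16.3). So S.x = 55.6.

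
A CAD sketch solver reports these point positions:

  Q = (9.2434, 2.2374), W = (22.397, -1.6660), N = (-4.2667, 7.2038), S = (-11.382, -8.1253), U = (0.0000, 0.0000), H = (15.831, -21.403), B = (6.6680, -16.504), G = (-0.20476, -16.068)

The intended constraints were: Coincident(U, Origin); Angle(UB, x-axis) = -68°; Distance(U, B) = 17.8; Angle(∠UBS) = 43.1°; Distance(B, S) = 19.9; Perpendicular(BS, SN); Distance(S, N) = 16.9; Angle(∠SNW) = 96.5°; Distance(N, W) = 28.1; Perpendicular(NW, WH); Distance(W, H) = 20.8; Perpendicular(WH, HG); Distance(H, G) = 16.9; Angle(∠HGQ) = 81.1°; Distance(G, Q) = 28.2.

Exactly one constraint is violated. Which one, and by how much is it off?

Distance(G, Q) = 28.2 — off by 7.60.

U = (0.00, 0.00) ✓; UB at -68.00° ✓; |UB| = 17.80 ✓; ∠UBS = 43.10° ✓; |BS| = 19.90 ✓; ∠(BS, SN) = 90.00° ✓; |SN| = 16.90 ✓; ∠SNW = 96.50° ✓; |NW| = 28.10 ✓; ∠(NW, WH) = 90.00° ✓; |WH| = 20.80 ✓; ∠(WH, HG) = 90.00° ✓; |HG| = 16.90 ✓; ∠HGQ = 81.10° ✓; |GQ| = 20.60 ✗.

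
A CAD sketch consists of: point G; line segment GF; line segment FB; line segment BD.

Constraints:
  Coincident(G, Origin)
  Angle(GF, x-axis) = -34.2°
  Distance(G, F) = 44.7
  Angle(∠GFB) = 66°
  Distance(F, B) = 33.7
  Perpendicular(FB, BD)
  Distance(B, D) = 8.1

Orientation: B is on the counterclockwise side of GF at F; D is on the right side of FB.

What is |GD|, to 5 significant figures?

51.337

∠GFB = 66.0°, so FB runs at -34.2° + (180° − 66.0°) = 79.800° from the x-axis; with |FB| = 33.7, B = F + 33.7·(cos 79.800°, sin 79.800°) = (42.938, 8.0423). FB is perpendicular to BD; with |BD| = 8.1 on the right of FB, D = B + 8.1·(0.98420, -0.17708) = (50.910, 6.6079). Then |GD| = |D − G| = 51.337.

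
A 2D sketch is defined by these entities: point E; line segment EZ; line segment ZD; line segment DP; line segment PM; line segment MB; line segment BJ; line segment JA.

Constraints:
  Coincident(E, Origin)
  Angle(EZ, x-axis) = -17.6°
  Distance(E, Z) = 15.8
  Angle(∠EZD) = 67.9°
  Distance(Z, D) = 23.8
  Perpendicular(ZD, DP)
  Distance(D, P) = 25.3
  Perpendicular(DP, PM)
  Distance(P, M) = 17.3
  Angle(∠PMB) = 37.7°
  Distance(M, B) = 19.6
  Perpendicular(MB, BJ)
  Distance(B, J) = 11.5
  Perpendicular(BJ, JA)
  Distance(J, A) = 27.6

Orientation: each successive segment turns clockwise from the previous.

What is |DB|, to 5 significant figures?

13.434

DP ⟂ PM, so PM runs at 50.300°; with |PM| = 17.3, M = (-8.5574, 6.3823). ∠PMB = 37.7° gives MB at -92.000° from the x-axis; with |MB| = 19.6, B = (-9.2414, -13.206). Then |DB| = |B − D| = 13.434.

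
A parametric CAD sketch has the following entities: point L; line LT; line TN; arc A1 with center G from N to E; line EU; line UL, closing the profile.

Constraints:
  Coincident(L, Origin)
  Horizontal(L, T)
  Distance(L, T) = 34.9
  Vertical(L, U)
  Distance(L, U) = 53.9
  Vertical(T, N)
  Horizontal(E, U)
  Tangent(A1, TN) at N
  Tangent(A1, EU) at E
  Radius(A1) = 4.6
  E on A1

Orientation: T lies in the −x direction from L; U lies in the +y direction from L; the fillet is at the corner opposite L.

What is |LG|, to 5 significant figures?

57.867

L is at the origin; LT is horizontal with |LT| = 34.9 and T on the −x side, so T = (-34.900, 0.0000). LU is vertical with |LU| = 53.9 and U on the +y side, so U = (0.0000, 53.900). The virtual corner opposite L is at (-34.900, 53.900). Since A1 is tangent to TN there, GN ⟂ TN and since A1 is tangent to EU there, GE ⟂ EU, with radius 4.6, so the center G sits 4.6 in from both sides at G = (-30.300, 49.300). Then |LG| = |G − L| = 57.867.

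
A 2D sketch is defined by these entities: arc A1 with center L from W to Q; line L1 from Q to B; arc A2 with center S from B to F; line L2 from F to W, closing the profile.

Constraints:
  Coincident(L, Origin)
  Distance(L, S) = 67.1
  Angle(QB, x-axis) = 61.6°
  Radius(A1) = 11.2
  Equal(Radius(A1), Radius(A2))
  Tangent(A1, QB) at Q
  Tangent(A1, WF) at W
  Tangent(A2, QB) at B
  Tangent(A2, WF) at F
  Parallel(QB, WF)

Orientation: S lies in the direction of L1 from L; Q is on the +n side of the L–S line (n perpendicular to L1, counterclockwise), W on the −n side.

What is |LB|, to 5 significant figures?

68.028

The slot axis is L1's direction at 61.6°, so u = (cos 61.6°, sin 61.6°) = (0.47562, 0.87965) and n = (−sin 61.6°, cos 61.6°) = (-0.87965, 0.47562). L is at the origin and S lies 67.1 along u from L, so S = 67.1·u = (31.914, 59.024). Tangency of A1 to both parallel lines with radius 11.2 puts Q and W at L ± 11.2·n: Q = (-9.8521, 5.3270), W = (9.8521, -5.3270). Equal radii place B and F the same way about S: B = S + 11.2·n = (22.062, 64.351), F = S − 11.2·n = (41.766, 53.697). Then |LB| = |B − L| = 68.028.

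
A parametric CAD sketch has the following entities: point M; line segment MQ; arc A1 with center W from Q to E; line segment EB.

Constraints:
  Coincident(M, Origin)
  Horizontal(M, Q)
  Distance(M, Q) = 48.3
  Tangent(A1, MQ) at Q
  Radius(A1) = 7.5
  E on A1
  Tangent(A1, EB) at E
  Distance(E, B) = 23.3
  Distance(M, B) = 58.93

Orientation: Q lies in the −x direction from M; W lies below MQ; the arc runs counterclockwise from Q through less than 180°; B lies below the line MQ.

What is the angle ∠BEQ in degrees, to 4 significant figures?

127.5°

M is at the origin; MQ is horizontal with |MQ| = 48.3 and Q on the −x side, so Q = (-48.30, 0.000). Tangency of A1 to MQ means the radius WQ is perpendicular to MQ, so W = Q + (0, -7.5) = (-48.30, -7.500). Since WE ⟂ EB (tangency), |WB| = √(7.5² + 23.3²) = 24.48 regardless of where E sits on A1. So B lies on both circle(M, 58.93) and circle(W, 24.48); the below-MQ intersection is B = (-49.52, -31.95). E is the foot of the tangent from B: E = (-55.54, -9.440).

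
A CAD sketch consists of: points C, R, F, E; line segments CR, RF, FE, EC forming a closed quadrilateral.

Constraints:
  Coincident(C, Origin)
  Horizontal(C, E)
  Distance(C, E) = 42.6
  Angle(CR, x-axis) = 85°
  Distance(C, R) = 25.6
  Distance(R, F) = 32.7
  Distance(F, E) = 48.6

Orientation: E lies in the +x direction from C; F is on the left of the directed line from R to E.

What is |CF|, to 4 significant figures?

53.79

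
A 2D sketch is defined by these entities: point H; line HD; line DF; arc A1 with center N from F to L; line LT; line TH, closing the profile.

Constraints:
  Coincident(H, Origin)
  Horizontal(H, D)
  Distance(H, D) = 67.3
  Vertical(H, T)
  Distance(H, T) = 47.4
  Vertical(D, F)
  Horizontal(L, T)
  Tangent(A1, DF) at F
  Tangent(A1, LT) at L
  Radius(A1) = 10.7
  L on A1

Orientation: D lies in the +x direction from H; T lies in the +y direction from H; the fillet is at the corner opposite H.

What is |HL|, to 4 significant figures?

73.83

H is at the origin; H and D share the same y with |HD| = 67.3 and D on the +x side, so D = (67.30, 0.000). H and T share the same x with |HT| = 47.4 and T on the +y side, so T = (0.000, 47.40). The virtual corner opposite H is at (67.30, 47.40). The tangent condition forces NF to be normal to DF and A1 meets LT tangentially, so NL is at right angles to LT, with radius 10.7, so the center N sits 10.7 in from both sides at N = (56.60, 36.70). That places the tangent points at F = (67.30, 36.70) on DF and L = (56.60, 47.40) on LT. Then |HL| = |L − H| = 73.83.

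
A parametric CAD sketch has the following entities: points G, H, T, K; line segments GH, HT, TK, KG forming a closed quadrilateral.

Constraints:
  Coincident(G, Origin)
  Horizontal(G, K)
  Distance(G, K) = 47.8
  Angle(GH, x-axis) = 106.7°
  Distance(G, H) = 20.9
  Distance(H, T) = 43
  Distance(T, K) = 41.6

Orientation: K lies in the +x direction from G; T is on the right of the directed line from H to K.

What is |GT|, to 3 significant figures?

22.4

Checks: |HT| = 43.00 ✓; |TK| = 41.60 ✓.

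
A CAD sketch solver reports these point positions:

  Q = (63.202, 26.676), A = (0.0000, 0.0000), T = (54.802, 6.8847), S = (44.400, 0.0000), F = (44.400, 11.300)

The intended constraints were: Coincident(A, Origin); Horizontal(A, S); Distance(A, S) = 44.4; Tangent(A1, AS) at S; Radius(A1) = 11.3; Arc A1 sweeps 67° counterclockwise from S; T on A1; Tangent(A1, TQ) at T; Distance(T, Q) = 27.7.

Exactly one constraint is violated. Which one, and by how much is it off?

Distance(T, Q) = 27.7 — off by 6.20.

A = (0.00, 0.00) ✓; A.y = 0.00, S.y = 0.00 ✓; |AS| = 44.40 ✓; ∠(FS, SA) = 90.00° ✓; |FS| = 11.30 ✓; bearing(F→T) − bearing(F→S) = 67.00° ✓; |FT| = 11.30 ✓; ∠(FT, TQ) = 90.00° ✓; |TQ| = 21.50 ✗.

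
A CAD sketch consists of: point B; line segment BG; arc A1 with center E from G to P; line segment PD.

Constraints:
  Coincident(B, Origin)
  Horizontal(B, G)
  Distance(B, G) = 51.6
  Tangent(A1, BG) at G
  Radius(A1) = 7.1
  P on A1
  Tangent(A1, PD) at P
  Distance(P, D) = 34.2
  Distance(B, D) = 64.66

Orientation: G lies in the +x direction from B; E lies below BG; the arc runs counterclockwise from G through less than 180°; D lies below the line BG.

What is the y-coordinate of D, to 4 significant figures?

-41.95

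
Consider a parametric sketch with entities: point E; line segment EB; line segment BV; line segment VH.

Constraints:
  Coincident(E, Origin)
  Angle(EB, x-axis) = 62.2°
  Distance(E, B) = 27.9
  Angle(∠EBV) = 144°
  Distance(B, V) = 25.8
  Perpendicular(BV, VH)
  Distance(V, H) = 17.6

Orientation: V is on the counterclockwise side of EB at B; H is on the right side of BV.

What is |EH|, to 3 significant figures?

59.1

E is at the origin; EB runs at 62.2° with length 27.9, so B = 27.9·(cos 62.2°, sin 62.2°) = (13.0, 24.7). ∠EBV = 144.0°, so BV runs at 62.2° + (180° − 144.0°) = 98.2° from the x-axis; with |BV| = 25.8, V = B + 25.8·(cos 98.2°, sin 98.2°) = (9.33, 50.2). The perpendicularity gives VH at right angles to BV; with |VH| = 17.6 on the right of BV, H = V + 17.6·(0.990, 0.143) = (26.8, 52.7). Then |EH| = |H − E| = 59.1.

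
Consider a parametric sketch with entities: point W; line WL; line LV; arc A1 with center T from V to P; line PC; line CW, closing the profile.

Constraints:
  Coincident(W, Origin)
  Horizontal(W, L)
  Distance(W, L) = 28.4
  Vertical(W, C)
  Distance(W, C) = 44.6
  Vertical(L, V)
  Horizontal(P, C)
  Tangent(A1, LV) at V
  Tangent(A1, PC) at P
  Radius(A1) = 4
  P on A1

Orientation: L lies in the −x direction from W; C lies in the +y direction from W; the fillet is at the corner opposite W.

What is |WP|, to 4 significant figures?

50.84

W is at the origin; WL is horizontal with |WL| = 28.4 and L on the −x side, so L = (-28.40, 0.000). WC is vertical with |WC| = 44.6 and C on the +y side, so C = (0.000, 44.60). The virtual corner opposite W is at (-28.40, 44.60). Tangency of A1 to LV means the radius TV is perpendicular to LV and A1 meets PC tangentially, so TP is at right angles to PC, with radius 4.0, so the center T sits 4.0 in from both sides at T = (-24.40, 40.60). That places the tangent points at V = (-28.40, 40.60) on LV and P = (-24.40, 44.60) on PC. Then |WP| = |P − W| = 50.84.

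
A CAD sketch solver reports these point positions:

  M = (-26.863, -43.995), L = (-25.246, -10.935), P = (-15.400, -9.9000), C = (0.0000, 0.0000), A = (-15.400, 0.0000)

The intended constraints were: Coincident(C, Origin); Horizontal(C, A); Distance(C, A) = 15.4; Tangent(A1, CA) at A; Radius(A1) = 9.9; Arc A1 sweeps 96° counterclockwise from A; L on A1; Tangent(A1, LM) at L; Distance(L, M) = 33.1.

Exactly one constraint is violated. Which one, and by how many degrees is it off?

Tangent(A1, LM) at L — off by 8.80°.

C = (0.00, 0.00) ✓; C.y = 0.00, A.y = 0.00 ✓; |CA| = 15.40 ✓; ∠(PA, AC) = 90.00° ✓; |PA| = 9.900 ✓; bearing(P→L) − bearing(P→A) = 96.00° ✓; |PL| = 9.900 ✓; ∠(PL, LM) = 98.80° ✗; |LM| = 33.10 ✓.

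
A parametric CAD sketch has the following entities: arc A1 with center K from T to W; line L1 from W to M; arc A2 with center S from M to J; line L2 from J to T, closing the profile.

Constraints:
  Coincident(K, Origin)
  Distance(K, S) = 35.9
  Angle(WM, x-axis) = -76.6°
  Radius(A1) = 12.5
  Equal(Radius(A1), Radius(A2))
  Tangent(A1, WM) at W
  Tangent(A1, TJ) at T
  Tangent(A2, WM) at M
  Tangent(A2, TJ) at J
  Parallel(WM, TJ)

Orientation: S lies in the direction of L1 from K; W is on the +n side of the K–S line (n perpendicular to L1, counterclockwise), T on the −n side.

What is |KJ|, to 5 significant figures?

38.014

Tangency of A1 to both parallel lines with radius 12.5 puts W and T at K ± 12.5·n: W = (12.160, 2.8968), T = (-12.160, -2.8968). Equal radii place M and J the same way about S: M = S + 12.5·n = (20.479, -32.026), J = S − 12.5·n = (-3.8399, -37.820). Then |KJ| = |J − K| = 38.014.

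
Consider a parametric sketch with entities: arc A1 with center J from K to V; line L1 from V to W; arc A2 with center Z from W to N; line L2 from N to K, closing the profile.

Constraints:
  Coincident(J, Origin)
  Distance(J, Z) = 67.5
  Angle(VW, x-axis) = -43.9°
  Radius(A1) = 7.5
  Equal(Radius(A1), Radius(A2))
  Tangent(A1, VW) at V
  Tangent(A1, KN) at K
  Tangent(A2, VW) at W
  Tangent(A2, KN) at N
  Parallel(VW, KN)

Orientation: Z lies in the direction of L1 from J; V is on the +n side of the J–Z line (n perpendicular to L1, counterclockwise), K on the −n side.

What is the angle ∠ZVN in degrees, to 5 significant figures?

6.1886°

The slot axis is L1's direction at -43.9°, so u = (cos -43.9°, sin -43.9°) = (0.72055, -0.69340) and n = (−sin -43.9°, cos -43.9°) = (0.69340, 0.72055). J is at the origin and Z lies 67.5 along u from J, so Z = 67.5·u = (48.637, -46.805). Tangency of A1 to both parallel lines with radius 7.5 puts V and K at J ± 7.5·n: V = (5.2005, 5.4041), K = (-5.2005, -5.4041). Equal radii place W and N the same way about Z: W = Z + 7.5·n = (53.838, -41.400), N = Z − 7.5·n = (43.437, -52.209). Then cos ∠ZVN = VZ·VN / (|VZ||VN|), giving 6.1886°.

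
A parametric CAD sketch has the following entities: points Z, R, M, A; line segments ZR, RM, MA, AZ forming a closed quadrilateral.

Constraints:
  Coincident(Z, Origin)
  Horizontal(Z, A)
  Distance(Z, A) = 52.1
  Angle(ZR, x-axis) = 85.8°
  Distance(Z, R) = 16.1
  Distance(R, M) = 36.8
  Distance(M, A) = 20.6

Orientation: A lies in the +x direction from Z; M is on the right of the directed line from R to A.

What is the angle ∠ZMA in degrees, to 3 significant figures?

161°

Checks: |RM| = 36.80 ✓; |MA| = 20.60 ✓.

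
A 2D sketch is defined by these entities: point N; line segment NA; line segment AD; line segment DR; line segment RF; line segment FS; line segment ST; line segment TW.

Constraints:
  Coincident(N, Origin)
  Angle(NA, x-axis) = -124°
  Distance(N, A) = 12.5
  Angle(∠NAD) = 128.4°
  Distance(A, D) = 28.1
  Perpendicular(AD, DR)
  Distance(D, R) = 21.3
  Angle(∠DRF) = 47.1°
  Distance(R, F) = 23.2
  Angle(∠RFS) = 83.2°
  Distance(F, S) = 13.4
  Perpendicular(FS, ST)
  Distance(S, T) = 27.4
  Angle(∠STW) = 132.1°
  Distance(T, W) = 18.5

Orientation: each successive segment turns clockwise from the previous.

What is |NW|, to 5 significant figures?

51.563

FS is perpendicular to ST, so ST runs at 134.70°; with |ST| = 27.4, T = (-47.282, 4.3265). ∠STW = 132.1° gives TW at 86.800° from the x-axis; with |TW| = 18.5, W = (-46.250, 22.798). Then |NW| = |W − N| = 51.563.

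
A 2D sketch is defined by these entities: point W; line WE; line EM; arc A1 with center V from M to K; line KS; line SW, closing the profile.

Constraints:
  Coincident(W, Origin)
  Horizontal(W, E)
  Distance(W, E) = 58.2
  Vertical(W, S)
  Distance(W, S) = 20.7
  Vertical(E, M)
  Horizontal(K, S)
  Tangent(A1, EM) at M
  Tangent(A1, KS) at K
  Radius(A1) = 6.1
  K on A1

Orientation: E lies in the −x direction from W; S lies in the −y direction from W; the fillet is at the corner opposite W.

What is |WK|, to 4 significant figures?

56.06

The virtual corner opposite W is at (-58.20, -20.70). Tangency of A1 to EM means the radius VM is perpendicular to EM and tangency of A1 to KS means the radius VK is perpendicular to KS, with radius 6.1, so the center V sits 6.1 in from both sides at V = (-52.10, -14.60). That places the tangent points at M = (-58.20, -14.60) on EM and K = (-52.10, -20.70) on KS. Then |WK| = |K − W| = 56.06.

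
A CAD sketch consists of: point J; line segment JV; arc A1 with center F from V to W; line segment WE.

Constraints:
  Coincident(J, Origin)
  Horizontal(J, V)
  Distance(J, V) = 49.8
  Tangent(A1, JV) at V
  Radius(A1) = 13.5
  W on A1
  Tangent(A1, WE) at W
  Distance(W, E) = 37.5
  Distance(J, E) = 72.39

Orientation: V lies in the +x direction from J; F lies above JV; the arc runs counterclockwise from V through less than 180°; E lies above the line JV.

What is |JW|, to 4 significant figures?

65.04

J is at the origin; JV is horizontal with |JV| = 49.8 and V on the +x side, so V = (49.80, 0.000). The tangent condition forces FV to be normal to JV, so F = V + (0, 13.5) = (49.80, 13.50). Since FW ⟂ WE (tangency), |FE| = √(13.5² + 37.5²) = 39.86 regardless of where W sits on A1. So E lies on both circle(J, 72.39) and circle(F, 39.86); the above-JV intersection is E = (48.93, 53.35). W is the foot of the tangent from E: W = (62.40, 18.35).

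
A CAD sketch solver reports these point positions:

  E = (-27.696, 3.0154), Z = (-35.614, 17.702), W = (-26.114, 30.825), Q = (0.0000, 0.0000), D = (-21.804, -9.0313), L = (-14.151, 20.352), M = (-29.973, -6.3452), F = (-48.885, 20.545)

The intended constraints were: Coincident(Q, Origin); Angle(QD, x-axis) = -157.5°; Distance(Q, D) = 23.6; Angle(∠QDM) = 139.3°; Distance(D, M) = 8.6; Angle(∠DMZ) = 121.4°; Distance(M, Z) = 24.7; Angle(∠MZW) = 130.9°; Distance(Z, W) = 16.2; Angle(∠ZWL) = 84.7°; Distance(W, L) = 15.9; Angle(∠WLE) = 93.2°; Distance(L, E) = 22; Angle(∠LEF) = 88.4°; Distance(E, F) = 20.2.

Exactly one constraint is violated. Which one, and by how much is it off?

Distance(E, F) = 20.2 — off by 7.30.

Q = (0.00, 0.00) ✓; QD at -157.5° ✓; |QD| = 23.60 ✓; ∠QDM = 139.3° ✓; |DM| = 8.599 ✓; ∠DMZ = 121.4° ✓; |MZ| = 24.70 ✓; ∠MZW = 130.9° ✓; |ZW| = 16.20 ✓; ∠ZWL = 84.70° ✓; |WL| = 15.90 ✓; ∠WLE = 93.20° ✓; |LE| = 22.00 ✓; ∠LEF = 88.40° ✓; |EF| = 27.50 ✗.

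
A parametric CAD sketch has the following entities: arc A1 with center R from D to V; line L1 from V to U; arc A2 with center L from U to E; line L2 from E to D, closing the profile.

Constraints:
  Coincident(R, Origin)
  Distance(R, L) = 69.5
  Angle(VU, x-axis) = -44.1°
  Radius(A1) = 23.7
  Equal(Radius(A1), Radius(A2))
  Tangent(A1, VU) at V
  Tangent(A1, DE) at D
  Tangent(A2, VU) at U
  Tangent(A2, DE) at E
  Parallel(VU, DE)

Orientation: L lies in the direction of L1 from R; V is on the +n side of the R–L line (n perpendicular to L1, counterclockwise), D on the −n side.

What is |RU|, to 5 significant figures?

73.430

The slot axis is L1's direction at -44.1°, so u = (cos -44.1°, sin -44.1°) = (0.71813, -0.69591) and n = (−sin -44.1°, cos -44.1°) = (0.69591, 0.71813). R is at the origin and L lies 69.5 along u from R, so L = 69.5·u = (49.910, -48.366). Tangency of A1 to both parallel lines with radius 23.7 puts V and D at R ± 23.7·n: V = (16.493, 17.020), D = (-16.493, -17.020). Equal radii place U and E the same way about L: U = L + 23.7·n = (66.403, -31.346), E = L − 23.7·n = (33.417, -65.386). Then |RU| = |U − R| = 73.430.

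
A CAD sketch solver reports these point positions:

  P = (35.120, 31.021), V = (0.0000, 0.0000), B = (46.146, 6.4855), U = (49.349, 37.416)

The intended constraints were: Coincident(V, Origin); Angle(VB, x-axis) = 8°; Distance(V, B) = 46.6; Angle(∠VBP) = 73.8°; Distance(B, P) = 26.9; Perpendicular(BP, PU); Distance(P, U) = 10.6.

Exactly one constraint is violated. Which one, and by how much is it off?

Distance(P, U) = 10.6 — off by 5.00.

V = (0.00, 0.00) ✓; VB at 8.000° ✓; |VB| = 46.60 ✓; ∠VBP = 73.80° ✓; |BP| = 26.90 ✓; ∠(BP, PU) = 90.00° ✓; |PU| = 15.60 ✗.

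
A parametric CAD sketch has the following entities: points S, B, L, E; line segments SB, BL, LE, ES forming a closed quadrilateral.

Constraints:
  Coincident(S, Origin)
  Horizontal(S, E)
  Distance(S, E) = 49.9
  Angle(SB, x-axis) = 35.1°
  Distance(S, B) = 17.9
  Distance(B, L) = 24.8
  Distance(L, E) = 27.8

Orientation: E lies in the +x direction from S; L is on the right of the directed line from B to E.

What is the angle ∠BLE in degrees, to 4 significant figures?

88.38°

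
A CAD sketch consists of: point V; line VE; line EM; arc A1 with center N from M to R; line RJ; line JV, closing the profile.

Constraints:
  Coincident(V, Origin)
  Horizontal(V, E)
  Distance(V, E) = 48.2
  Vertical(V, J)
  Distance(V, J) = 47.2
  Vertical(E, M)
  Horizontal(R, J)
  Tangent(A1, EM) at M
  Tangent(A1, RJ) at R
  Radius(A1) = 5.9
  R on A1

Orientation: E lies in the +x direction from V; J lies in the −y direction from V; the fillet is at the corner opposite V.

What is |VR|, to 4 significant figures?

63.38

The virtual corner opposite V is at (48.20, -47.20). The tangent condition forces NM to be normal to EM and the tangent condition forces NR to be normal to RJ, with radius 5.9, so the center N sits 5.9 in from both sides at N = (42.30, -41.30). That places the tangent points at M = (48.20, -41.30) on EM and R = (42.30, -47.20) on RJ. Then |VR| = |R − V| = 63.38.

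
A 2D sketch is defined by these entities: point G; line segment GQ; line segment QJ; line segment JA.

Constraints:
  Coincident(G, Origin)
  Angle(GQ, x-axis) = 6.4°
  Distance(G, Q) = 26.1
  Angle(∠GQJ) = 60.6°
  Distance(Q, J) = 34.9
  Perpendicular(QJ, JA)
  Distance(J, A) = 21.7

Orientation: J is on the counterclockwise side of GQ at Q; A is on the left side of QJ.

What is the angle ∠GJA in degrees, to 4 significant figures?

44.17°

∠GQJ = 60.6°, so QJ runs at 6.4° + (180° − 60.6°) = 125.8° from the x-axis; with |QJ| = 34.9, J = Q + 34.9·(cos 125.8°, sin 125.8°) = (5.522, 31.22). QJ is perpendicular to JA; with |JA| = 21.7 on the left of QJ, A = J + 21.7·(-0.8111, -0.5850) = (-12.08, 18.52). Then cos ∠GJA = JG·JA / (|JG||JA|), giving 44.17°.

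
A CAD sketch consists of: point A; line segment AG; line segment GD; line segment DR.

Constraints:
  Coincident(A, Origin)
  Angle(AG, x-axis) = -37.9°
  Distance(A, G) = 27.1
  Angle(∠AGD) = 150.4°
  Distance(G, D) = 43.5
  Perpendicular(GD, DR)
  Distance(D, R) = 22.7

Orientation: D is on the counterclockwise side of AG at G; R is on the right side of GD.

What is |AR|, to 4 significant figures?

76.16

A is at the origin; AG runs at -37.9° with length 27.1, so G = 27.1·(cos -37.9°, sin -37.9°) = (21.38, -16.65). ∠AGD = 150.4°, so GD runs at -37.9° + (180° − 150.4°) = -8.300° from the x-axis; with |GD| = 43.5, D = G + 43.5·(cos -8.300°, sin -8.300°) = (64.43, -22.93). GD ⟂ DR; with |DR| = 22.7 on the right of GD, R = D + 22.7·(-0.1444, -0.9895) = (61.15, -45.39). Then |AR| = |R − A| = 76.16.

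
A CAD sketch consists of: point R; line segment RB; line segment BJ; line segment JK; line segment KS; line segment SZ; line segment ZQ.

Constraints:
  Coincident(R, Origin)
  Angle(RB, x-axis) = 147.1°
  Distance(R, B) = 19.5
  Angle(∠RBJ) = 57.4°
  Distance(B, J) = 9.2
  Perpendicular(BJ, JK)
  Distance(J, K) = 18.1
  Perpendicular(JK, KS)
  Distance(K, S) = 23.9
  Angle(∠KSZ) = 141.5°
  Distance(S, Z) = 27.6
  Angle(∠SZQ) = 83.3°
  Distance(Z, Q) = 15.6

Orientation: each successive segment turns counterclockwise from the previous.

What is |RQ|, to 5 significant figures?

44.491

R is at the origin; RB runs at 147.1° with length 19.5, so B = (-16.373, 10.592). ∠RBJ = 57.4° gives BJ at -90.300° from the x-axis; with |BJ| = 9.2, J = (-16.421, 1.3920). The perpendicularity gives JK at right angles to BJ, so JK runs at -0.30000°; with |JK| = 18.1, K = (1.6790, 1.2973). JK is perpendicular to KS, so KS runs at 89.700°; with |KS| = 23.9, S = (1.8041, 25.197). ∠KSZ = 141.5° gives SZ at 128.20° from the x-axis; with |SZ| = 27.6, Z = (-15.264, 46.887). ∠SZQ = 83.3° gives ZQ at -135.10° from the x-axis; with |ZQ| = 15.6, Q = (-26.314, 35.875). Then |RQ| = |Q − R| = 44.491.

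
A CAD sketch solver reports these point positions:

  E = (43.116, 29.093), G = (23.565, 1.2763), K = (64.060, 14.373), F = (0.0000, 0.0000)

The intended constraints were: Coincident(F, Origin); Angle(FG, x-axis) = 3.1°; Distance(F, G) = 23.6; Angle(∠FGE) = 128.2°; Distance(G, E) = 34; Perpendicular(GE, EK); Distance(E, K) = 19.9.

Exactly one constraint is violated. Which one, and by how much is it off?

Distance(E, K) = 19.9 — off by 5.70.

F = (0.00, 0.00) ✓; FG at 3.100° ✓; |FG| = 23.60 ✓; ∠FGE = 128.2° ✓; |GE| = 34.00 ✓; ∠(GE, EK) = 90.00° ✓; |EK| = 25.60 ✗.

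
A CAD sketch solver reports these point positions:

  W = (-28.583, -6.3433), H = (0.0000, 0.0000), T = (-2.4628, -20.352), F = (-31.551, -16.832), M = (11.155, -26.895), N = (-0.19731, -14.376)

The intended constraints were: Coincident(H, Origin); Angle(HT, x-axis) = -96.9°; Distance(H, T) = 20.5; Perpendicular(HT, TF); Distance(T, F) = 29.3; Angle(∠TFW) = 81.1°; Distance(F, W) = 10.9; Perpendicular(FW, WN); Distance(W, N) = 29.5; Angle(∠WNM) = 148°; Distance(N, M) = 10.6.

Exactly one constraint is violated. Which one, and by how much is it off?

Distance(N, M) = 10.6 — off by 6.30.

H = (0.00, 0.00) ✓; HT at -96.90° ✓; |HT| = 20.50 ✓; ∠(HT, TF) = 90.00° ✓; |TF| = 29.30 ✓; ∠TFW = 81.10° ✓; |FW| = 10.90 ✓; ∠(FW, WN) = 90.00° ✓; |WN| = 29.50 ✓; ∠WNM = 148.0° ✓; |NM| = 16.90 ✗.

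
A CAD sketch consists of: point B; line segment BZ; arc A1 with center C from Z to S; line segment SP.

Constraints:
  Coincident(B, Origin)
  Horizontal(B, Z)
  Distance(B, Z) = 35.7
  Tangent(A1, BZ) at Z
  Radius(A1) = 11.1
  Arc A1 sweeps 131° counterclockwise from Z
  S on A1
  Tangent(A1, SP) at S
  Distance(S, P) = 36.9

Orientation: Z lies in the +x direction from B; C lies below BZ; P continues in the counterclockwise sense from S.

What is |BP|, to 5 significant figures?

69.230

On A1, Z sits at bearing 90° from C; a 131° counterclockwise sweep puts S at bearing 221°, so S = C + 11.1·(cos 221°, sin 221°) = (27.323, -18.382). A1 meets SP tangentially, so CS is at right angles to SP, so SP runs along (−sin 221°, cos 221°); with |SP| = 36.9, P = (51.531, -46.231). Then |BP| = |P − B| = 69.230.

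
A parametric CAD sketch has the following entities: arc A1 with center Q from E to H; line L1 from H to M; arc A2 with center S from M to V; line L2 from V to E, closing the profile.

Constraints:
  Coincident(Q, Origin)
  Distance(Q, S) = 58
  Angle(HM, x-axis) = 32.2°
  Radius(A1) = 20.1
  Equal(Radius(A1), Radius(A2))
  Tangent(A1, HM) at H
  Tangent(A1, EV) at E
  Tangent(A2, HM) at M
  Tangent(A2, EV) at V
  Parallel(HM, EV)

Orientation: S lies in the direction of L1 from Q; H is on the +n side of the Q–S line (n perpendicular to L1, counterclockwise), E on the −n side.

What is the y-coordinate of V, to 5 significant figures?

13.898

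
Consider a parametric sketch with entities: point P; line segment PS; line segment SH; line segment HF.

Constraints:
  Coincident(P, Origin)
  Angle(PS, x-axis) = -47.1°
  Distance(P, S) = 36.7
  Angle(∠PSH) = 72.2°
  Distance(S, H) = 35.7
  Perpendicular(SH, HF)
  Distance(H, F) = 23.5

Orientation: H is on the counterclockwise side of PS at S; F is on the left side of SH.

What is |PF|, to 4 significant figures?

27.02

P is at the origin; PS runs at -47.1° with length 36.7, so S = 36.7·(cos -47.1°, sin -47.1°) = (24.98, -26.88). ∠PSH = 72.2°, so SH runs at -47.1° + (180° − 72.2°) = 60.70° from the x-axis; with |SH| = 35.7, H = S + 35.7·(cos 60.70°, sin 60.70°) = (42.45, 4.249). SH ⟂ HF; with |HF| = 23.5 on the left of SH, F = H + 23.5·(-0.8721, 0.4894) = (21.96, 15.75). Then |PF| = |F − P| = 27.02.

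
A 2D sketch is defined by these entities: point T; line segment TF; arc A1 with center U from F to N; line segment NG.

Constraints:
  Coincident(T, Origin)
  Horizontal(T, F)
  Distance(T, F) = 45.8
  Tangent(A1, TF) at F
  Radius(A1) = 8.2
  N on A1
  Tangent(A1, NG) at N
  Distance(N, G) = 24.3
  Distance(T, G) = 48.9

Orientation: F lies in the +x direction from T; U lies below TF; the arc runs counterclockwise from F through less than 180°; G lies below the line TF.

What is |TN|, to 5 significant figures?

38.431

Checks: |UN| = 8.200 ✓; ∠(UN, NG) = 90.00° ✓; |NG| = 24.30 ✓; |TG| = 48.90 ✓.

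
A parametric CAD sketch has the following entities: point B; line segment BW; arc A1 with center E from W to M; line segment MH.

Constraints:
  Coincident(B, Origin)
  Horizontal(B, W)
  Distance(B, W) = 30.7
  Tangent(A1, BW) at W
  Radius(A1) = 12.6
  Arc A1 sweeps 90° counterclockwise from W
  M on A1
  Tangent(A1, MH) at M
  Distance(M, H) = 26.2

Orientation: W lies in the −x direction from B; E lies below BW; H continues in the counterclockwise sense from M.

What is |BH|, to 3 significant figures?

58.1

B is at the origin; B and W share the same y with |BW| = 30.7 and W on the −x side, so W = (-30.7, 0.00). Since A1 is tangent to BW there, EW ⟂ BW, so E = W + (0, -12.6) = (-30.7, -12.6). On A1, W sits at bearing 90° from E; a 90° counterclockwise sweep puts M at bearing 180°, so M = E + 12.6·(cos 180°, sin 180°) = (-43.3, -12.6). Since A1 is tangent to MH there, EM ⟂ MH, so MH runs along (−sin 180°, cos 180°); with |MH| = 26.2, H = (-43.3, -38.8). Then |BH| = |H − B| = 58.1.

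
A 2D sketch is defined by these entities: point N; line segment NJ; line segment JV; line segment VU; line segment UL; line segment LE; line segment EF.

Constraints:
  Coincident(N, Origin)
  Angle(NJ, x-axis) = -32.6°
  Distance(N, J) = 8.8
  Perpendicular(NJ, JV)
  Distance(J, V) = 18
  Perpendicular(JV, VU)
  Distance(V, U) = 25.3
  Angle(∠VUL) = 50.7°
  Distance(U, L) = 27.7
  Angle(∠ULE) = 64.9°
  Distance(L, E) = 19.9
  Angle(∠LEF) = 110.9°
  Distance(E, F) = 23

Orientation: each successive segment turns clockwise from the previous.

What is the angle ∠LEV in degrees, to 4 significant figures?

140.8°

N is at the origin; NJ runs at -32.6° with length 8.8, so J = (7.414, -4.741). NJ ⟂ JV, so JV runs at -122.6°; with |JV| = 18.0, V = (-2.284, -19.91). JV is perpendicular to VU, so VU runs at 147.4°; with |VU| = 25.3, U = (-23.60, -6.274). ∠VUL = 50.7° gives UL at 18.10° from the x-axis; with |UL| = 27.7, L = (2.731, 2.331). ∠ULE = 64.9° gives LE at -97.00° from the x-axis; with |LE| = 19.9, E = (0.3057, -17.42). Then cos ∠LEV = EL·EV / (|EL||EV|), giving 140.8°.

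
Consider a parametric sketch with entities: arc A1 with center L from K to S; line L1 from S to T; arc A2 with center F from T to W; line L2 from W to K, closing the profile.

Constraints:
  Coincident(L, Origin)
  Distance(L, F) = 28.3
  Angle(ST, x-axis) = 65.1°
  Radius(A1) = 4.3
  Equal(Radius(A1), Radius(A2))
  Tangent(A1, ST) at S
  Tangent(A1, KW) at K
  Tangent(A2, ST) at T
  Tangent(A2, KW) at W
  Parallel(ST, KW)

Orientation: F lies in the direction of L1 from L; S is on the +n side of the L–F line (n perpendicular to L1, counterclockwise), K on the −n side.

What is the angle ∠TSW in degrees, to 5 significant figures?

16.903°

The slot axis is L1's direction at 65.1°, so u = (cos 65.1°, sin 65.1°) = (0.42104, 0.90704) and n = (−sin 65.1°, cos 65.1°) = (-0.90704, 0.42104). L is at the origin and F lies 28.3 along u from L, so F = 28.3·u = (11.915, 25.669). Tangency of A1 to both parallel lines with radius 4.3 puts S and K at L ± 4.3·n: S = (-3.9003, 1.8105), K = (3.9003, -1.8105). Equal radii place T and W the same way about F: T = F + 4.3·n = (8.0150, 27.480), W = F − 4.3·n = (15.816, 23.859). Then cos ∠TSW = ST·SW / (|ST||SW|), giving 16.903°.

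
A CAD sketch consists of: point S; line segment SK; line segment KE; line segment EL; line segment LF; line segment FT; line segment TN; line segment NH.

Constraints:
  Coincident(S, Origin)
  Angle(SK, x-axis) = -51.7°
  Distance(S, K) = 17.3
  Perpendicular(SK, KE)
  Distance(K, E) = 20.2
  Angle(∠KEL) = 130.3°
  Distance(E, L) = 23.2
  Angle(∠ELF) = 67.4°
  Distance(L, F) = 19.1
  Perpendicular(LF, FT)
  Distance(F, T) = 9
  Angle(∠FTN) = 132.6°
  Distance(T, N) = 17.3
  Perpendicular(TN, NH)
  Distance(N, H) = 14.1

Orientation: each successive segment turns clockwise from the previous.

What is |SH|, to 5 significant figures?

36.605

S is at the origin; SK runs at -51.7° with length 17.3, so K = (10.722, -13.577). The perpendicularity gives KE at right angles to SK, so KE runs at -141.70°; with |KE| = 20.2, E = (-5.1303, -26.096). ∠KEL = 130.3° gives EL at 168.60° from the x-axis; with |EL| = 23.2, L = (-27.873, -21.511). ∠ELF = 67.4° gives LF at 56.000° from the x-axis; with |LF| = 19.1, F = (-17.192, -5.6759). LF ⟂ FT, so FT runs at -34.000°; with |FT| = 9.0, T = (-9.7307, -10.709). ∠FTN = 132.6° gives TN at -81.400° from the x-axis; with |TN| = 17.3, N = (-7.1437, -27.814). The perpendicularity gives NH at right angles to TN, so NH runs at -171.40°; with |NH| = 14.1, H = (-21.085, -29.923). Then |SH| = |H − S| = 36.605.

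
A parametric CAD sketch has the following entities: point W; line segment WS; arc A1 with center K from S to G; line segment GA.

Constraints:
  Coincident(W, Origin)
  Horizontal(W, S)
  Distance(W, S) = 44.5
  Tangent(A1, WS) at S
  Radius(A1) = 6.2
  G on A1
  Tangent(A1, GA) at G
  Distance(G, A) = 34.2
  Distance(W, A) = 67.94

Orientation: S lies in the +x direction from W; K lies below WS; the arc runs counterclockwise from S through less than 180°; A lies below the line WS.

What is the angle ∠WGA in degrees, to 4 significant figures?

132.0°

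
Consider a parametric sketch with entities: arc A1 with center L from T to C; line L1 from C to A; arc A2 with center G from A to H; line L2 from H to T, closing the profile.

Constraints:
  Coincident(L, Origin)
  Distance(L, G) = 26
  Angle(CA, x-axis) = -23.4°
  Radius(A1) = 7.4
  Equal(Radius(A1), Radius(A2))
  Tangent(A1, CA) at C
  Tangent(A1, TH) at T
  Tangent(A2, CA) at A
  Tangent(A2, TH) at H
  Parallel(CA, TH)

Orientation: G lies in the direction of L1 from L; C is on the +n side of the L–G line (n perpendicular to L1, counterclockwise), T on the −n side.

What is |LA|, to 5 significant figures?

27.033

Tangency of A1 to both parallel lines with radius 7.4 puts C and T at L ± 7.4·n: C = (2.9389, 6.7914), T = (-2.9389, -6.7914). Equal radii place A and H the same way about G: A = G + 7.4·n = (26.801, -3.5345), H = G − 7.4·n = (20.923, -17.117). Then |LA| = |A − L| = 27.033.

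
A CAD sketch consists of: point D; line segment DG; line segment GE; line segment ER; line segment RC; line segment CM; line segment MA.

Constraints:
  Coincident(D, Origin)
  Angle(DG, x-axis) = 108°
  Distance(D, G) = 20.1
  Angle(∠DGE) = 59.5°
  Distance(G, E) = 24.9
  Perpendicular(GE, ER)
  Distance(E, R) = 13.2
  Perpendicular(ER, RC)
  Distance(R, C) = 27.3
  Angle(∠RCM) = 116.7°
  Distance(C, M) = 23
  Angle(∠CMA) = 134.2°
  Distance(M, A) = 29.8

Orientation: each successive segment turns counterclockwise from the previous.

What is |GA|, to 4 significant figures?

35.63

∠RCM = 116.7° gives CM at 111.8° from the x-axis; with |CM| = 23.0, M = (-3.276, 33.52). ∠CMA = 134.2° gives MA at 157.6° from the x-axis; with |MA| = 29.8, A = (-30.83, 44.88). Then |GA| = |A − G| = 35.63.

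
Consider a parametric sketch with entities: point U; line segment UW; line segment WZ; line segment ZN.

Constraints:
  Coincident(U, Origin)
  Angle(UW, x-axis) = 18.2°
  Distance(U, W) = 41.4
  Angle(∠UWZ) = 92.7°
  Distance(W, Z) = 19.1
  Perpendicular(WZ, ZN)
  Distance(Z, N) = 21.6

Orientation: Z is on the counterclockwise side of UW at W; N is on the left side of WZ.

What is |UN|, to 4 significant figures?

28.87

U is at the origin; UW runs at 18.2° with length 41.4, so W = 41.4·(cos 18.2°, sin 18.2°) = (39.33, 12.93). ∠UWZ = 92.7°, so WZ runs at 18.2° + (180° − 92.7°) = 105.5° from the x-axis; with |WZ| = 19.1, Z = W + 19.1·(cos 105.5°, sin 105.5°) = (34.22, 31.34). WZ is perpendicular to ZN; with |ZN| = 21.6 on the left of WZ, N = Z + 21.6·(-0.9636, -0.2672) = (13.41, 25.56). Then |UN| = |N − U| = 28.87.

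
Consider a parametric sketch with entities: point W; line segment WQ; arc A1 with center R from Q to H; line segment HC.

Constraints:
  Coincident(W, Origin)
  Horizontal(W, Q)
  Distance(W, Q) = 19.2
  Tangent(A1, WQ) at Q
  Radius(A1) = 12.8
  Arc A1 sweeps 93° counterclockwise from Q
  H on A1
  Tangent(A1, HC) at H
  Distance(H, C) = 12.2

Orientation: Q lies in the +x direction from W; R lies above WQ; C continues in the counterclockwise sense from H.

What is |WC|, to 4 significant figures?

40.50

W is at the origin; W and Q share the same y with |WQ| = 19.2 and Q on the +x side, so Q = (19.20, 0.000). A1 meets WQ tangentially, so RQ is at right angles to WQ, so R = Q + (0, 12.8) = (19.20, 12.80). On A1, Q sits at bearing -90° from R; a 93° counterclockwise sweep puts H at bearing 3°, so H = R + 12.8·(cos 3°, sin 3°) = (31.98, 13.47). Since A1 is tangent to HC there, RH ⟂ HC, so HC runs along (−sin 3°, cos 3°); with |HC| = 12.2, C = (31.34, 25.65). Then |WC| = |C − W| = 40.50.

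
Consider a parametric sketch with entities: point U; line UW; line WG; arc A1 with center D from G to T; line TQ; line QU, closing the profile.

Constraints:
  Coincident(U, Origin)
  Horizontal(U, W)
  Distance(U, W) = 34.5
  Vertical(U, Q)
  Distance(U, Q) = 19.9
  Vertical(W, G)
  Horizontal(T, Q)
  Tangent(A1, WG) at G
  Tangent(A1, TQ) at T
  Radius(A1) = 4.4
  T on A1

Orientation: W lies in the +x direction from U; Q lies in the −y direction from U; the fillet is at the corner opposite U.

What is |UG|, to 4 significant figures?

37.82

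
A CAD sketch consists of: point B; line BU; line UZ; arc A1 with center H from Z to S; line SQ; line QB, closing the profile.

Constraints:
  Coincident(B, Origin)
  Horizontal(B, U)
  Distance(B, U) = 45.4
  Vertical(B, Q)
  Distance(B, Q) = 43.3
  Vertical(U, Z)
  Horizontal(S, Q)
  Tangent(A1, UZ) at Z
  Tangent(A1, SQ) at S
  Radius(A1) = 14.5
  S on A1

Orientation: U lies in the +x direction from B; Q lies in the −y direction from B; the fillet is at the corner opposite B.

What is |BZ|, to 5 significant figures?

53.764

B is at the origin; BU is horizontal with |BU| = 45.4 and U on the +x side, so U = (45.400, 0.0000). BQ is vertical with |BQ| = 43.3 and Q on the −y side, so Q = (0.0000, -43.300). The virtual corner opposite B is at (45.400, -43.300). Since A1 is tangent to UZ there, HZ ⟂ UZ and tangency of A1 to SQ means the radius HS is perpendicular to SQ, with radius 14.5, so the center H sits 14.5 in from both sides at H = (30.900, -28.800). That places the tangent points at Z = (45.400, -28.800) on UZ and S = (30.900, -43.300) on SQ. Then |BZ| = |Z − B| = 53.764.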